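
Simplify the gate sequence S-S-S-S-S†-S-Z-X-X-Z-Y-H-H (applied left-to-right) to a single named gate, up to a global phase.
Y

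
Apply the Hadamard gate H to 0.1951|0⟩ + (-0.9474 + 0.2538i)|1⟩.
(-0.532 + 0.1795i)|0⟩ + (0.8079 - 0.1795i)|1⟩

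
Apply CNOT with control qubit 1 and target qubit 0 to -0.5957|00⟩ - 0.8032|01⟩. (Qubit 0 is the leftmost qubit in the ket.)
-0.5957|00⟩ - 0.8032|11⟩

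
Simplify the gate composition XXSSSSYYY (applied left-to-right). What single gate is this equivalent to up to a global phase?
Y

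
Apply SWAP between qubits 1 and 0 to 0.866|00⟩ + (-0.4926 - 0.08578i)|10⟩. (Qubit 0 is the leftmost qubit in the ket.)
0.866|00⟩ + (-0.4926 - 0.08578i)|01⟩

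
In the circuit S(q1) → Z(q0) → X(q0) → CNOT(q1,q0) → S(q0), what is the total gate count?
5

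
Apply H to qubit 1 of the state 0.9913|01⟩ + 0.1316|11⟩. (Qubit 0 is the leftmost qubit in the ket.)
0.701|00⟩ - 0.701|01⟩ + 0.09306|10⟩ - 0.09306|11⟩

H on qubit 1 mixes each pair of kets that differ only in qubit 1: amplitudes (a, b) of (|…0…⟩, |…1…⟩) become ((a + b)/√2, (a − b)/√2). Kets absent from the input have amplitude 0.
(|00⟩, |01⟩): (a, b) = (0, 0.9913) → (0.701, -0.701)
(|10⟩, |11⟩): (a, b) = (0, 0.1316) → (0.09306, -0.09306)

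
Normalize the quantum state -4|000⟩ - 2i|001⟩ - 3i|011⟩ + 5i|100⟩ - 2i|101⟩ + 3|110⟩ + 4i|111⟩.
-0.4391|000⟩ - 0.2195i|001⟩ - 0.3293i|011⟩ + 0.5488i|100⟩ - 0.2195i|101⟩ + 0.3293|110⟩ + 0.4391i|111⟩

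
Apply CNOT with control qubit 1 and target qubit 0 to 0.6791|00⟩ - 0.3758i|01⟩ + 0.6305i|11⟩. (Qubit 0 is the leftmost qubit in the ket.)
0.6791|00⟩ + 0.6305i|01⟩ - 0.3758i|11⟩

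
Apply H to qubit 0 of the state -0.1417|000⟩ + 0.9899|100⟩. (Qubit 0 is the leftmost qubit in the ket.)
0.5998|000⟩ - 0.8002|100⟩

H on qubit 0 mixes each pair of kets that differ only in qubit 0: amplitudes (a, b) of (|…0…⟩, |…1…⟩) become ((a + b)/√2, (a − b)/√2). Kets absent from the input have amplitude 0.
(|000⟩, |100⟩): (a, b) = (-0.1417, 0.9899) → (0.5998, -0.8002)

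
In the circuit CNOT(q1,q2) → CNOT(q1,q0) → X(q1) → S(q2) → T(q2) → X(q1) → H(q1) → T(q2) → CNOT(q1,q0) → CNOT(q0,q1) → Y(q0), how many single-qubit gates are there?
7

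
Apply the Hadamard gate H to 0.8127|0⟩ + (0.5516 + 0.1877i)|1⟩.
(0.9647 + 0.1327i)|0⟩ + (0.1846 - 0.1327i)|1⟩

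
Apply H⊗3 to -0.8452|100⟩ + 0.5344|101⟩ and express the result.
-0.1099|000⟩ - 0.4878|001⟩ - 0.1099|010⟩ - 0.4878|011⟩ + 0.1099|100⟩ + 0.4878|101⟩ + 0.1099|110⟩ + 0.4878|111⟩

H⊗3 gives amp(|y⟩) = (1/2√2) Σ_x (−1)^(x·y) amp(|x⟩), where x·y is the number of positions in which both x and y have a 1.
|000⟩: (-0.8452 + 0.5344)/(2√2) = -0.1099
|001⟩: (-0.8452 - 0.5344)/(2√2) = -0.4878
|010⟩: (-0.8452 + 0.5344)/(2√2) = -0.1099
|011⟩: (-0.8452 - 0.5344)/(2√2) = -0.4878
|100⟩: (0.8452 - 0.5344)/(2√2) = 0.1099
|101⟩: (0.8452 + 0.5344)/(2√2) = 0.4878
|110⟩: (0.8452 - 0.5344)/(2√2) = 0.1099
|111⟩: (0.8452 + 0.5344)/(2√2) = 0.4878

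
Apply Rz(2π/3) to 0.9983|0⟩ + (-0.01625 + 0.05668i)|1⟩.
(0.4992 - 0.8646i)|0⟩ + (-0.05721 + 0.01427i)|1⟩

Rz(2π/3) = [[e^(−iθ/2), 0], [0, e^(iθ/2)]] with e^(±iθ/2) = cos(θ/2) ± i·sin(θ/2); θ = 2π/3, cos(θ/2) ≈ 0.5, sin(θ/2) ≈ 0.866025.
With a = amp(|0⟩) = 0.9983 and b = amp(|1⟩) = (-0.01625 + 0.05668i):
new amp(|0⟩) = (0.5 - 0.866025i)·a = (0.4992 - 0.8646i)
new amp(|1⟩) = (0.5 + 0.866025i)·b = (-0.05721 + 0.01427i)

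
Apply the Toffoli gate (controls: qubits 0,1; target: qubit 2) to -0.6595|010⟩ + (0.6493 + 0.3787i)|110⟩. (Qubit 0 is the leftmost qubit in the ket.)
-0.6595|010⟩ + (0.6493 + 0.3787i)|111⟩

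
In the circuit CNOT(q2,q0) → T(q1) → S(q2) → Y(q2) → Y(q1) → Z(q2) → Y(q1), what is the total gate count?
7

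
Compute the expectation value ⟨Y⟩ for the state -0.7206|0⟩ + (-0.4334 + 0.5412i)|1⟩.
-0.78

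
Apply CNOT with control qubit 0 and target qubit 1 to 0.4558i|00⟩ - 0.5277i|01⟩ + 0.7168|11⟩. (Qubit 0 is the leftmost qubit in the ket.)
0.4558i|00⟩ - 0.5277i|01⟩ + 0.7168|10⟩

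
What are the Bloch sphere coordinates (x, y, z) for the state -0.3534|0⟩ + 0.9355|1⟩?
(-0.6612, 0, -0.7503)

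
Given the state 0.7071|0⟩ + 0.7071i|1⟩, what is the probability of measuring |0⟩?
0.5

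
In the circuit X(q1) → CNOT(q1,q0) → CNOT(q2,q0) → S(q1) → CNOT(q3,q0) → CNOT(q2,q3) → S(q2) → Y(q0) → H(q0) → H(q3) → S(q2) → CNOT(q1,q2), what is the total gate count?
12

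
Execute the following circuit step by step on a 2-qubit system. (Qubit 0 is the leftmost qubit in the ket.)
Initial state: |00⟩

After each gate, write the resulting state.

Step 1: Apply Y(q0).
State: i|10⟩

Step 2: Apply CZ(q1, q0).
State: i|10⟩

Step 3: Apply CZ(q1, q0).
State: i|10⟩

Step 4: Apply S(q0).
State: -|10⟩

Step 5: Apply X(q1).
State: -|11⟩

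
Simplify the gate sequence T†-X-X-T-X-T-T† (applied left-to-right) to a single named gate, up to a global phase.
X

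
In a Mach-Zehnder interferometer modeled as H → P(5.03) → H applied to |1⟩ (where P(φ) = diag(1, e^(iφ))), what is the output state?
(0.3439 + 0.475i)|0⟩ + (0.6561 - 0.475i)|1⟩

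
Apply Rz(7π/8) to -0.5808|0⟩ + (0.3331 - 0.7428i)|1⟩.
(-0.1133 + 0.5696i)|0⟩ + (0.7935 + 0.1818i)|1⟩

Rz(7π/8) = [[e^(−iθ/2), 0], [0, e^(iθ/2)]] with e^(±iθ/2) = cos(θ/2) ± i·sin(θ/2); θ = 7π/8, cos(θ/2) ≈ 0.19509, sin(θ/2) ≈ 0.980785.
With a = amp(|0⟩) = -0.5808 and b = amp(|1⟩) = (0.3331 - 0.7428i):
new amp(|0⟩) = (0.19509 - 0.980785i)·a = (-0.1133 + 0.5696i)
new amp(|1⟩) = (0.19509 + 0.980785i)·b = (0.7935 + 0.1818i)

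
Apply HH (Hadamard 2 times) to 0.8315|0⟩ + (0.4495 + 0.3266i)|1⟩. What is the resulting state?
0.8315|0⟩ + (0.4495 + 0.3266i)|1⟩

H² = I, so an even number of Hadamards cancels: H^2 = I and the state is unchanged.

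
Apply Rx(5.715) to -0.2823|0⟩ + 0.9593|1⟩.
(0.271 - 0.2689i)|0⟩ + (-0.9208 + 0.07912i)|1⟩

Rx(5.715) = [[cos(θ/2), −i·sin(θ/2)], [−i·sin(θ/2), cos(θ/2)]]; θ = 5.715, cos(θ/2) ≈ -0.959916, sin(θ/2) ≈ 0.280287.
With a = amp(|0⟩) = -0.2823 and b = amp(|1⟩) = 0.9593:
new amp(|0⟩) = (-0.959916)·a + (-0.280287i)·b = (0.271 - 0.2689i)
new amp(|1⟩) = (-0.280287i)·a + (-0.959916)·b = (-0.9208 + 0.07912i)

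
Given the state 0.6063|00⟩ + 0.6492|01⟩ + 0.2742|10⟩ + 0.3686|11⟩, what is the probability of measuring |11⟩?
0.1359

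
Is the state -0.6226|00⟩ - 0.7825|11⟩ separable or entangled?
Entangled

Writing the state as a|00⟩ + b|01⟩ + c|10⟩ + d|11⟩, it is a product state iff ad − bc = 0.
Here (a, b, c, d) = (-0.6226, 0, 0, -0.7825): ad − bc = (-0.6226)(-0.7825) − (0)(0) = 0.4872 ≠ 0, so the state is entangled.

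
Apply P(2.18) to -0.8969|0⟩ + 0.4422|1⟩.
-0.8969|0⟩ + (-0.253 + 0.3626i)|1⟩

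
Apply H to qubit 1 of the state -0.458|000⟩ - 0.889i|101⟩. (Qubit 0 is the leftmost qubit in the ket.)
-0.3239|000⟩ - 0.3239|010⟩ - 0.6286i|101⟩ - 0.6286i|111⟩

H on qubit 1 mixes each pair of kets that differ only in qubit 1: amplitudes (a, b) of (|…0…⟩, |…1…⟩) become ((a + b)/√2, (a − b)/√2). Kets absent from the input have amplitude 0.
(|000⟩, |010⟩): (a, b) = (-0.458, 0) → (-0.3239, -0.3239)
(|101⟩, |111⟩): (a, b) = (-0.889i, 0) → (-0.6286i, -0.6286i)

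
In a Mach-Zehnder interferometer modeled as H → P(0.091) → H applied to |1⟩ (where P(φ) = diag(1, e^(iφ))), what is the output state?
(0.002069 - 0.04544i)|0⟩ + (0.9979 + 0.04544i)|1⟩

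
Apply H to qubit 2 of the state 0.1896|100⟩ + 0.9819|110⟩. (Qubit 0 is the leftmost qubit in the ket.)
0.1341|100⟩ + 0.1341|101⟩ + 0.6943|110⟩ + 0.6943|111⟩

H on qubit 2 mixes each pair of kets that differ only in qubit 2: amplitudes (a, b) of (|…0…⟩, |…1…⟩) become ((a + b)/√2, (a − b)/√2). Kets absent from the input have amplitude 0.
(|100⟩, |101⟩): (a, b) = (0.1896, 0) → (0.1341, 0.1341)
(|110⟩, |111⟩): (a, b) = (0.9819, 0) → (0.6943, 0.6943)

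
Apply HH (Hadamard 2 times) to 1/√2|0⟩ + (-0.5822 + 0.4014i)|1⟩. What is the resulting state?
1/√2|0⟩ + (-0.5822 + 0.4014i)|1⟩

H² = I, so an even number of Hadamards cancels: H^2 = I and the state is unchanged.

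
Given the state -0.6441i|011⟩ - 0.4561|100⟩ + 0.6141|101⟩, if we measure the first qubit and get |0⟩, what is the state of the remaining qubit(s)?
-i|11⟩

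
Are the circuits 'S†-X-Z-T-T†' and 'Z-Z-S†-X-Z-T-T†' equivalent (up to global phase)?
Yes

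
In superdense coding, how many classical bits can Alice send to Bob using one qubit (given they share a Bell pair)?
2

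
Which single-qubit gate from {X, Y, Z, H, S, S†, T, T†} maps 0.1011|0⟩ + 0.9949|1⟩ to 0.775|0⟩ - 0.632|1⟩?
H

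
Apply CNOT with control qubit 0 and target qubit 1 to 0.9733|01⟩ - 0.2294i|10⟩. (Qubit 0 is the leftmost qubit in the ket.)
0.9733|01⟩ - 0.2294i|11⟩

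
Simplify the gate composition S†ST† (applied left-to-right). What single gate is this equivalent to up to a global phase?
T†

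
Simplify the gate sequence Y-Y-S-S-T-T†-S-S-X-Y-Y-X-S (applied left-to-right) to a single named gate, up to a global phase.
S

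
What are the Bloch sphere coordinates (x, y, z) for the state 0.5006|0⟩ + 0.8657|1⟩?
(0.8667, 0, -0.4988)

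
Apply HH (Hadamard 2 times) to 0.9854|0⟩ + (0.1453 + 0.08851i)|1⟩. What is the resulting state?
0.9854|0⟩ + (0.1453 + 0.08851i)|1⟩

H² = I, so an even number of Hadamards cancels: H^2 = I and the state is unchanged.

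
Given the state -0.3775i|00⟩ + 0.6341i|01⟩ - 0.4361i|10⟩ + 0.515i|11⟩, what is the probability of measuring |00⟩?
0.1425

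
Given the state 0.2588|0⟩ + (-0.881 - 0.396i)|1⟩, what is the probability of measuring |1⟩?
0.933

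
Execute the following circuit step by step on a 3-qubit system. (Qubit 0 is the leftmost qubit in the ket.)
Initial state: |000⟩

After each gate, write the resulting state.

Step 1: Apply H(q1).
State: 1/√2|000⟩ + 1/√2|010⟩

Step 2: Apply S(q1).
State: 1/√2|000⟩ + (1/√2)i|010⟩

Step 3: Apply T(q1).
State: 1/√2|000⟩ + (-1/2 + (1/2)i)|010⟩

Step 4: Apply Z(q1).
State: 1/√2|000⟩ + (1/2 - (1/2)i)|010⟩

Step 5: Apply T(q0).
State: 1/√2|000⟩ + (1/2 - (1/2)i)|010⟩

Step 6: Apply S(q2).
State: 1/√2|000⟩ + (1/2 - (1/2)i)|010⟩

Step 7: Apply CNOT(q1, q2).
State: 1/√2|000⟩ + (1/2 - (1/2)i)|011⟩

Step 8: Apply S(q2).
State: 1/√2|000⟩ + (1/2 + (1/2)i)|011⟩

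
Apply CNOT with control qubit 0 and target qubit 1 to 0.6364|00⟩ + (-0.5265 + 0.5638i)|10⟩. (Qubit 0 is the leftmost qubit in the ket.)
0.6364|00⟩ + (-0.5265 + 0.5638i)|11⟩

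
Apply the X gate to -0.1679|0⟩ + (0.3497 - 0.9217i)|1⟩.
(0.3497 - 0.9217i)|0⟩ - 0.1679|1⟩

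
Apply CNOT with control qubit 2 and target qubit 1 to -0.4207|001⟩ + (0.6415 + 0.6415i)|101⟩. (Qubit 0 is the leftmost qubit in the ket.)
-0.4207|011⟩ + (0.6415 + 0.6415i)|111⟩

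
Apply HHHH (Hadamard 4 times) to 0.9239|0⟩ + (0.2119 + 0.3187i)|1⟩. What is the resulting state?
0.9239|0⟩ + (0.2119 + 0.3187i)|1⟩

H² = I, so an even number of Hadamards cancels: H^4 = I and the state is unchanged.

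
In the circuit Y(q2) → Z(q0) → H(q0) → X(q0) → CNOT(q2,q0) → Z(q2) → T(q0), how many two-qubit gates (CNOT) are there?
1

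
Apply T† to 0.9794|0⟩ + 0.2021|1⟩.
0.9794|0⟩ + (0.1429 - 0.1429i)|1⟩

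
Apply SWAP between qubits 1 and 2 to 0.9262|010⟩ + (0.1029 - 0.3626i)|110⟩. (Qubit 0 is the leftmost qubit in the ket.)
0.9262|001⟩ + (0.1029 - 0.3626i)|101⟩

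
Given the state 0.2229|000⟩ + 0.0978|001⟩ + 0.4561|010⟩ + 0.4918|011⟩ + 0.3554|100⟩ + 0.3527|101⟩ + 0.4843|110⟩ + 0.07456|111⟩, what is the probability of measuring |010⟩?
0.208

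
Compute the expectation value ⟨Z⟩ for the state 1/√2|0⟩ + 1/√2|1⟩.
0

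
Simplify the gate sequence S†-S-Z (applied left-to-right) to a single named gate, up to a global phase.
Z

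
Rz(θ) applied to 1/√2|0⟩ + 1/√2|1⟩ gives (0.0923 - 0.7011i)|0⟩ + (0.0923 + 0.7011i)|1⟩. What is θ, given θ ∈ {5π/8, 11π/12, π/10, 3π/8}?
11π/12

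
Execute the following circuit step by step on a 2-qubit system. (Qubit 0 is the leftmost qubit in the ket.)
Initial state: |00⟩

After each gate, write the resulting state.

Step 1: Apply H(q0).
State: 1/√2|00⟩ + 1/√2|10⟩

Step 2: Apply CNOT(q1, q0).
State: 1/√2|00⟩ + 1/√2|10⟩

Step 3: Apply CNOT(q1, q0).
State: 1/√2|00⟩ + 1/√2|10⟩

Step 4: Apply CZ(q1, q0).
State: 1/√2|00⟩ + 1/√2|10⟩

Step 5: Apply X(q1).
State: 1/√2|01⟩ + 1/√2|11⟩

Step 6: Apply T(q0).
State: 1/√2|01⟩ + (1/2 + (1/2)i)|11⟩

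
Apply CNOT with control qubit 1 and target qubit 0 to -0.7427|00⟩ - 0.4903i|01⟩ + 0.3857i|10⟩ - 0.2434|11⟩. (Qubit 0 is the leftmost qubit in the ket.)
-0.7427|00⟩ - 0.2434|01⟩ + 0.3857i|10⟩ - 0.4903i|11⟩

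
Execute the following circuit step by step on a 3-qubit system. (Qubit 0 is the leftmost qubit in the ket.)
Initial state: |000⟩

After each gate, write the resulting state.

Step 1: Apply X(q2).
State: |001⟩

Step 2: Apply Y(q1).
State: i|011⟩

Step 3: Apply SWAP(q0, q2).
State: i|110⟩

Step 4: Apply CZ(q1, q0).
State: -i|110⟩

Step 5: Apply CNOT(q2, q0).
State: -i|110⟩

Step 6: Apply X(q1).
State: -i|100⟩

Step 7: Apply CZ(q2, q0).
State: -i|100⟩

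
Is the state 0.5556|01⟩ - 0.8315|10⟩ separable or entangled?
Entangled

Writing the state as a|00⟩ + b|01⟩ + c|10⟩ + d|11⟩, it is a product state iff ad − bc = 0.
Here (a, b, c, d) = (0, 0.5556, -0.8315, 0): ad − bc = (0)(0) − (0.5556)(-0.8315) = 0.462 ≠ 0, so the state is entangled.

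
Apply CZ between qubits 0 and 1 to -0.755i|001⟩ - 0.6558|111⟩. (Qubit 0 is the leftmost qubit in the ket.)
-0.755i|001⟩ + 0.6558|111⟩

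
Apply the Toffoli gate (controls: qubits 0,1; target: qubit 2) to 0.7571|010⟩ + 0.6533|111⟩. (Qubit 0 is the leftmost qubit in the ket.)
0.7571|010⟩ + 0.6533|110⟩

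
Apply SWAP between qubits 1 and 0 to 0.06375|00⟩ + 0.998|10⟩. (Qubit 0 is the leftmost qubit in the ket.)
0.06375|00⟩ + 0.998|01⟩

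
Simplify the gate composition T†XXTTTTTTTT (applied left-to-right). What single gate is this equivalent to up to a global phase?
T†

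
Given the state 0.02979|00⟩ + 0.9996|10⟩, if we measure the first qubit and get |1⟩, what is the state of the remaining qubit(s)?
|0⟩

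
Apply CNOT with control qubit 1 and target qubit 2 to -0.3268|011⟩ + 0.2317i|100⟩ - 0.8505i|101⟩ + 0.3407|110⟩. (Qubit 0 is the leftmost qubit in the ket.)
-0.3268|010⟩ + 0.2317i|100⟩ - 0.8505i|101⟩ + 0.3407|111⟩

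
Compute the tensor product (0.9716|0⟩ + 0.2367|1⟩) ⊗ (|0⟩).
0.9716|00⟩ + 0.2367|10⟩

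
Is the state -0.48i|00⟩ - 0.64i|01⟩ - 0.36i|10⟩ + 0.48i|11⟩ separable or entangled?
Entangled

Writing the state as a|00⟩ + b|01⟩ + c|10⟩ + d|11⟩, it is a product state iff ad − bc = 0.
Here (a, b, c, d) = (-0.48i, -0.64i, -0.36i, 0.48i): ad − bc = (-0.48i)(0.48i) − (-0.64i)(-0.36i) = 0.4608 ≠ 0, so the state is entangled.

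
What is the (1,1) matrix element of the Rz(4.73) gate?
(-0.7133 + 0.7009i)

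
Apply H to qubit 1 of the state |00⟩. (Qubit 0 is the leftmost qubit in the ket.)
1/√2|00⟩ + 1/√2|01⟩

H on qubit 1 mixes each pair of kets that differ only in qubit 1: amplitudes (a, b) of (|…0…⟩, |…1…⟩) become ((a + b)/√2, (a − b)/√2). Kets absent from the input have amplitude 0.
(|00⟩, |01⟩): (a, b) = (1, 0) → (1/√2, 1/√2)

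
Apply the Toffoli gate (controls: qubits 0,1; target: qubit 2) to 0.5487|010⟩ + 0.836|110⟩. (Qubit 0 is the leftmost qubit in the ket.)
0.5487|010⟩ + 0.836|111⟩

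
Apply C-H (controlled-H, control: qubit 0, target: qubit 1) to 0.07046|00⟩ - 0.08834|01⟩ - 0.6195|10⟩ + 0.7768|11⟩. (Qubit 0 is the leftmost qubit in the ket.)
0.07046|00⟩ - 0.08834|01⟩ + 0.1112|10⟩ - 0.9873|11⟩

C-H leaves the control-|0⟩ kets |00⟩, |01⟩ unchanged and applies H to qubit 1 on the control-|1⟩ pair (|10⟩, |11⟩).
H = [[1/√2, 1/√2], [1/√2, -1/√2]].
With a = amp(|10⟩) = -0.6195 and b = amp(|11⟩) = 0.7768:
new amp(|10⟩) = (1/√2)·a + (1/√2)·b = 0.1112
new amp(|11⟩) = (1/√2)·a + (-1/√2)·b = -0.9873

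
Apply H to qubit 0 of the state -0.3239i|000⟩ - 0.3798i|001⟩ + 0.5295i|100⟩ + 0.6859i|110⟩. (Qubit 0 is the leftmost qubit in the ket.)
0.1454i|000⟩ - 0.2686i|001⟩ + 0.485i|010⟩ - 0.6034i|100⟩ - 0.2686i|101⟩ - 0.485i|110⟩

H on qubit 0 mixes each pair of kets that differ only in qubit 0: amplitudes (a, b) of (|…0…⟩, |…1…⟩) become ((a + b)/√2, (a − b)/√2). Kets absent from the input have amplitude 0.
(|000⟩, |100⟩): (a, b) = (-0.3239i, 0.5295i) → (0.1454i, -0.6034i)
(|001⟩, |101⟩): (a, b) = (-0.3798i, 0) → (-0.2686i, -0.2686i)
(|010⟩, |110⟩): (a, b) = (0, 0.6859i) → (0.485i, -0.485i)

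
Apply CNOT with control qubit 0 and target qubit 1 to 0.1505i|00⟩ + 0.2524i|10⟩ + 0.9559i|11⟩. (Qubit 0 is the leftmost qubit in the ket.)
0.1505i|00⟩ + 0.9559i|10⟩ + 0.2524i|11⟩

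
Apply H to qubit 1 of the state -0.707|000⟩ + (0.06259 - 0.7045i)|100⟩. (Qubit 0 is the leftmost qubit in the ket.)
-0.4999|000⟩ - 0.4999|010⟩ + (0.04426 - 0.4982i)|100⟩ + (0.04426 - 0.4982i)|110⟩

H on qubit 1 mixes each pair of kets that differ only in qubit 1: amplitudes (a, b) of (|…0…⟩, |…1…⟩) become ((a + b)/√2, (a − b)/√2). Kets absent from the input have amplitude 0.
(|000⟩, |010⟩): (a, b) = (-0.707, 0) → (-0.4999, -0.4999)
(|100⟩, |110⟩): (a, b) = ((0.06259 - 0.7045i), 0) → ((0.04426 - 0.4982i), (0.04426 - 0.4982i))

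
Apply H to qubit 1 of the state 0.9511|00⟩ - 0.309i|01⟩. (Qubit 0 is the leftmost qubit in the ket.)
(0.6725 - 0.2185i)|00⟩ + (0.6725 + 0.2185i)|01⟩

H on qubit 1 mixes each pair of kets that differ only in qubit 1: amplitudes (a, b) of (|…0…⟩, |…1…⟩) become ((a + b)/√2, (a − b)/√2). Kets absent from the input have amplitude 0.
(|00⟩, |01⟩): (a, b) = (0.9511, -0.309i) → ((0.6725 - 0.2185i), (0.6725 + 0.2185i))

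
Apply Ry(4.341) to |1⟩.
-0.8255|0⟩ - 0.5644|1⟩

Ry(4.341) = [[cos(θ/2), −sin(θ/2)], [sin(θ/2), cos(θ/2)]]; θ = 4.341, cos(θ/2) ≈ -0.564398, sin(θ/2) ≈ 0.825503.
With a = amp(|0⟩) = 0 and b = amp(|1⟩) = 1:
new amp(|0⟩) = (-0.564398)·a + (-0.825503)·b = -0.8255
new amp(|1⟩) = (0.825503)·a + (-0.564398)·b = -0.5644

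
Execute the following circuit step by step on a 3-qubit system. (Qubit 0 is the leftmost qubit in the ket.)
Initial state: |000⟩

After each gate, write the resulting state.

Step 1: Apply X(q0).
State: |100⟩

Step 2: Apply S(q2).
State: |100⟩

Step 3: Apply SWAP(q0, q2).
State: |001⟩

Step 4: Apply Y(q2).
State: -i|000⟩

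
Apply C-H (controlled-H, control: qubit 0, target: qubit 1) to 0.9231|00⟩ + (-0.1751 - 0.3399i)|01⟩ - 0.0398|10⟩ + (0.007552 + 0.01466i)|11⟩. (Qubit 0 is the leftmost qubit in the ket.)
0.9231|00⟩ + (-0.1751 - 0.3399i)|01⟩ + (-0.0228 + 0.01037i)|10⟩ + (-0.03348 - 0.01037i)|11⟩

C-H leaves the control-|0⟩ kets |00⟩, |01⟩ unchanged and applies H to qubit 1 on the control-|1⟩ pair (|10⟩, |11⟩).
H = [[1/√2, 1/√2], [1/√2, -1/√2]].
With a = amp(|10⟩) = -0.0398 and b = amp(|11⟩) = (0.007552 + 0.01466i):
new amp(|10⟩) = (1/√2)·a + (1/√2)·b = (-0.0228 + 0.01037i)
new amp(|11⟩) = (1/√2)·a + (-1/√2)·b = (-0.03348 - 0.01037i)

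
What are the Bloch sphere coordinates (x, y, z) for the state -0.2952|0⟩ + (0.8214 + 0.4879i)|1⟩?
(-0.485, -0.2881, -0.8256)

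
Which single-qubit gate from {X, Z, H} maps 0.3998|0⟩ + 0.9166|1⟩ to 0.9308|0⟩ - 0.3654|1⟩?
H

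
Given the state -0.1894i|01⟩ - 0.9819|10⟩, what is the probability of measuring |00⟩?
0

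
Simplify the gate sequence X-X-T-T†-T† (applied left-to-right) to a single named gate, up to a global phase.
T†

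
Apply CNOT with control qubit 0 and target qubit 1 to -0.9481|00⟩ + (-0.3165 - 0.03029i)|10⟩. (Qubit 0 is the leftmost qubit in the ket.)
-0.9481|00⟩ + (-0.3165 - 0.03029i)|11⟩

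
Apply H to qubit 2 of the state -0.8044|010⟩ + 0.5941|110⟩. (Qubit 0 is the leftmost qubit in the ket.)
-0.5688|010⟩ - 0.5688|011⟩ + 0.4201|110⟩ + 0.4201|111⟩

H on qubit 2 mixes each pair of kets that differ only in qubit 2: amplitudes (a, b) of (|…0…⟩, |…1…⟩) become ((a + b)/√2, (a − b)/√2). Kets absent from the input have amplitude 0.
(|010⟩, |011⟩): (a, b) = (-0.8044, 0) → (-0.5688, -0.5688)
(|110⟩, |111⟩): (a, b) = (0.5941, 0) → (0.4201, 0.4201)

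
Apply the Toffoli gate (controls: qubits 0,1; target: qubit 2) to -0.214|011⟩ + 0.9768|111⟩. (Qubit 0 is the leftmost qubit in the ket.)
-0.214|011⟩ + 0.9768|110⟩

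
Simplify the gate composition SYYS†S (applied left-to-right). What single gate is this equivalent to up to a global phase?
S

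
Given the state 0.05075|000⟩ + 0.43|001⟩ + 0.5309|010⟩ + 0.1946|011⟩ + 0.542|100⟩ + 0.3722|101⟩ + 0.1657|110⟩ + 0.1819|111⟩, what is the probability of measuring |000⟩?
0.002576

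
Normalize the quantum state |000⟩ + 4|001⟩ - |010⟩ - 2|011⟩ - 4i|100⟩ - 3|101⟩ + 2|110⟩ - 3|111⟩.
0.1291|000⟩ + 0.5164|001⟩ - 0.1291|010⟩ - 0.2582|011⟩ - 0.5164i|100⟩ - 0.3873|101⟩ + 0.2582|110⟩ - 0.3873|111⟩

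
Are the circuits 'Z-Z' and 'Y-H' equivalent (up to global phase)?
No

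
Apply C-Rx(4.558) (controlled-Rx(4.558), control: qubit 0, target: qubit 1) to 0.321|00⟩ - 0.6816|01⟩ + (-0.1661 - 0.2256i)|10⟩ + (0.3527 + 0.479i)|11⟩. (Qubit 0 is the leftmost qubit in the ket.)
0.321|00⟩ - 0.6816|01⟩ + (0.4719 - 0.1211i)|10⟩ + (-0.4008 - 0.1854i)|11⟩

C-Rx(4.558) leaves the control-|0⟩ kets |00⟩, |01⟩ unchanged and applies Rx(4.558) to qubit 1 on the control-|1⟩ pair (|10⟩, |11⟩).
Rx(4.558) = [[cos(θ/2), −i·sin(θ/2)], [−i·sin(θ/2), cos(θ/2)]]; θ = 4.558, cos(θ/2) ≈ -0.65047, sin(θ/2) ≈ 0.759532.
With a = amp(|10⟩) = (-0.1661 - 0.2256i) and b = amp(|11⟩) = (0.3527 + 0.479i):
new amp(|10⟩) = (-0.65047)·a + (-0.759532i)·b = (0.4719 - 0.1211i)
new amp(|11⟩) = (-0.759532i)·a + (-0.65047)·b = (-0.4008 - 0.1854i)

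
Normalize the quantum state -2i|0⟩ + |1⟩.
-0.8944i|0⟩ + 1/√5|1⟩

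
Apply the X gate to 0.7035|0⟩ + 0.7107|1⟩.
0.7107|0⟩ + 0.7035|1⟩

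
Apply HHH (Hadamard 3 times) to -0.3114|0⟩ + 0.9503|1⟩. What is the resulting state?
0.4518|0⟩ - 0.8922|1⟩

H² = I, so H^3 = H: a single Hadamard. With (a, b) = (-0.3114, 0.9503), H gives ((a + b)/√2, (a − b)/√2) = (0.4518, -0.8922).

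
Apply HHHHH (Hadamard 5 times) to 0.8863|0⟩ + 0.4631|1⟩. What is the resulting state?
0.9542|0⟩ + 0.2992|1⟩

H² = I, so H^5 = H: a single Hadamard. With (a, b) = (0.8863, 0.4631), H gives ((a + b)/√2, (a − b)/√2) = (0.9542, 0.2992).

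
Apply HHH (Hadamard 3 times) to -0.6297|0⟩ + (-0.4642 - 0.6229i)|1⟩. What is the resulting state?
(-0.7735 - 0.4405i)|0⟩ + (-0.117 + 0.4405i)|1⟩

H² = I, so H^3 = H: a single Hadamard. With (a, b) = (-0.6297, (-0.4642 - 0.6229i)), H gives ((a + b)/√2, (a − b)/√2) = ((-0.7735 - 0.4405i), (-0.117 + 0.4405i)).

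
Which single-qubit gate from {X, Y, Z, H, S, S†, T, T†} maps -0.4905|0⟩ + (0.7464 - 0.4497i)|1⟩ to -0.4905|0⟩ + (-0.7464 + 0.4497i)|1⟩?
Z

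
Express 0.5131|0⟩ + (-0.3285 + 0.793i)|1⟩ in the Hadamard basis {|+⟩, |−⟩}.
(0.1305 + 0.5607i)|+⟩ + (0.5951 - 0.5607i)|−⟩

With |ψ⟩ = α|0⟩ + β|1⟩, the Hadamard-basis coefficients are ⟨+|ψ⟩ = (α + β)/√2 and ⟨−|ψ⟩ = (α − β)/√2.
Here α = 0.5131, β = (-0.3285 + 0.793i): (α + β)/√2 = (0.1305 + 0.5607i), (α − β)/√2 = (0.5951 - 0.5607i).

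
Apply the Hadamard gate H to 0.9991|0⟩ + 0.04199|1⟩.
0.7362|0⟩ + 0.6768|1⟩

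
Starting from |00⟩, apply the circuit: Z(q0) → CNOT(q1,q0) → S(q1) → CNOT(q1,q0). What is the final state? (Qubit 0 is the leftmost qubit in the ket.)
|00⟩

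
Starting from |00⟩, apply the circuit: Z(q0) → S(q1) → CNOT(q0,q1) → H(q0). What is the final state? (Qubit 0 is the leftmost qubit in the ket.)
1/√2|00⟩ + 1/√2|10⟩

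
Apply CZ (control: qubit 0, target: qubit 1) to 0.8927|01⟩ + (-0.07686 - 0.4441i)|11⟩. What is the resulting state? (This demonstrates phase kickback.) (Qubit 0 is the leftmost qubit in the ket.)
0.8927|01⟩ + (0.07686 + 0.4441i)|11⟩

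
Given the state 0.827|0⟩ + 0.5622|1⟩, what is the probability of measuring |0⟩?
0.6839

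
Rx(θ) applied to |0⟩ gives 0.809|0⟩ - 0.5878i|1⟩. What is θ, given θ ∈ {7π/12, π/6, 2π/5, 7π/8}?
2π/5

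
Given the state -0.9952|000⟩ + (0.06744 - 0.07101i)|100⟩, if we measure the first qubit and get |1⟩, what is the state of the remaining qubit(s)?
(0.6886 - 0.7251i)|00⟩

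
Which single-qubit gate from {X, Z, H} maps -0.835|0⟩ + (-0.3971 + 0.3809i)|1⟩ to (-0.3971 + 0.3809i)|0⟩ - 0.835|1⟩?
X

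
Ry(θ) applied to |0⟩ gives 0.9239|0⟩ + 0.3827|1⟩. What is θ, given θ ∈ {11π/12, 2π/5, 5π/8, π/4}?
π/4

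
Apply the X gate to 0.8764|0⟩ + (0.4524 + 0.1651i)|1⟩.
(0.4524 + 0.1651i)|0⟩ + 0.8764|1⟩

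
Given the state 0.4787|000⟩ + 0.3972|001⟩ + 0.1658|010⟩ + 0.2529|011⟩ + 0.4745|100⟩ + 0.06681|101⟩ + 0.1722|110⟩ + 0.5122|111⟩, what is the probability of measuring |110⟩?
0.02965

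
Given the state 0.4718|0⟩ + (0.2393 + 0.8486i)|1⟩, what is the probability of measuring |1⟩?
0.7774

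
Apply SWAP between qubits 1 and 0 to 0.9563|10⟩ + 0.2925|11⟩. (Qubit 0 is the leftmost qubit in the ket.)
0.9563|01⟩ + 0.2925|11⟩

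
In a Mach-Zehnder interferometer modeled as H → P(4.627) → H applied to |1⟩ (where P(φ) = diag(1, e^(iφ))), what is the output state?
(0.5426 + 0.4982i)|0⟩ + (0.4574 - 0.4982i)|1⟩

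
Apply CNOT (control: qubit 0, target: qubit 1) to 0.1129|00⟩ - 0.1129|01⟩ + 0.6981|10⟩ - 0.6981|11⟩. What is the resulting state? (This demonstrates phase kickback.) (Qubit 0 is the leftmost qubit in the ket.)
0.1129|00⟩ - 0.1129|01⟩ - 0.6981|10⟩ + 0.6981|11⟩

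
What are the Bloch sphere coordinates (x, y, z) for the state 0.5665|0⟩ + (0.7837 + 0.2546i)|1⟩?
(0.8879, 0.2885, -0.3581)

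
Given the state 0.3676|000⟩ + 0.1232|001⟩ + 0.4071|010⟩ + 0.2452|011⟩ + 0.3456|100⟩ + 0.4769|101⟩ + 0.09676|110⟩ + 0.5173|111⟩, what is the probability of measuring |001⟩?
0.01518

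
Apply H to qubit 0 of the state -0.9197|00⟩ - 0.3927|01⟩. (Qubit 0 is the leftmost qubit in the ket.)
-0.6503|00⟩ - 0.2777|01⟩ - 0.6503|10⟩ - 0.2777|11⟩

H on qubit 0 mixes each pair of kets that differ only in qubit 0: amplitudes (a, b) of (|…0…⟩, |…1…⟩) become ((a + b)/√2, (a − b)/√2). Kets absent from the input have amplitude 0.
(|00⟩, |10⟩): (a, b) = (-0.9197, 0) → (-0.6503, -0.6503)
(|01⟩, |11⟩): (a, b) = (-0.3927, 0) → (-0.2777, -0.2777)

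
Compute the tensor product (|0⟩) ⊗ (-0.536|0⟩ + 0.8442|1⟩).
-0.536|00⟩ + 0.8442|01⟩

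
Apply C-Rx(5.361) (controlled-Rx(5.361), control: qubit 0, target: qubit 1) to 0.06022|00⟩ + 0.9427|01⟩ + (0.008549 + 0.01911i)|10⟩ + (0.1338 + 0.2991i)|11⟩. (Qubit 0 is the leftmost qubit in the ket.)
0.06022|00⟩ + 0.9427|01⟩ + (0.1254 - 0.07665i)|10⟩ + (-0.1113 - 0.2717i)|11⟩

C-Rx(5.361) leaves the control-|0⟩ kets |00⟩, |01⟩ unchanged and applies Rx(5.361) to qubit 1 on the control-|1⟩ pair (|10⟩, |11⟩).
Rx(5.361) = [[cos(θ/2), −i·sin(θ/2)], [−i·sin(θ/2), cos(θ/2)]]; θ = 5.361, cos(θ/2) ≈ -0.895567, sin(θ/2) ≈ 0.444927.
With a = amp(|10⟩) = (0.008549 + 0.01911i) and b = amp(|11⟩) = (0.1338 + 0.2991i):
new amp(|10⟩) = (-0.895567)·a + (-0.444927i)·b = (0.1254 - 0.07665i)
new amp(|11⟩) = (-0.444927i)·a + (-0.895567)·b = (-0.1113 - 0.2717i)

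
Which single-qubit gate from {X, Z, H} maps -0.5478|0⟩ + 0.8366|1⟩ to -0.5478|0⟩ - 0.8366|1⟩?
Z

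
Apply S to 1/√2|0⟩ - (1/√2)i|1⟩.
1/√2|0⟩ + 1/√2|1⟩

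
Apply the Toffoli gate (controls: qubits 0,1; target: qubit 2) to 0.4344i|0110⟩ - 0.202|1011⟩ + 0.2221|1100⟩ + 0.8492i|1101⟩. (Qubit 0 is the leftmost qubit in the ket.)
0.4344i|0110⟩ - 0.202|1011⟩ + 0.2221|1110⟩ + 0.8492i|1111⟩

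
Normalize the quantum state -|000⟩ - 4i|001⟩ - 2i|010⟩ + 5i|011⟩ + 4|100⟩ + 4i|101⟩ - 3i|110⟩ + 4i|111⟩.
-0.09853|000⟩ - 0.3941i|001⟩ - 0.1971i|010⟩ + 0.4927i|011⟩ + 0.3941|100⟩ + 0.3941i|101⟩ - 0.2956i|110⟩ + 0.3941i|111⟩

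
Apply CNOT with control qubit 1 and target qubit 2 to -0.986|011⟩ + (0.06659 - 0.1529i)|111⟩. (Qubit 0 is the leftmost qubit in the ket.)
-0.986|010⟩ + (0.06659 - 0.1529i)|110⟩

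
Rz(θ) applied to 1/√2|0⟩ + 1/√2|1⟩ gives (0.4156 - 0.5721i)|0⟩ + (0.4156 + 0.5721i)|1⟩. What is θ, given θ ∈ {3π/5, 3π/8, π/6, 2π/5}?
3π/5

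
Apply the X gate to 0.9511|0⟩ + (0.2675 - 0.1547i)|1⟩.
(0.2675 - 0.1547i)|0⟩ + 0.9511|1⟩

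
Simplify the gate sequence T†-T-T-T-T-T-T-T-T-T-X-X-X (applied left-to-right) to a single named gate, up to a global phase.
X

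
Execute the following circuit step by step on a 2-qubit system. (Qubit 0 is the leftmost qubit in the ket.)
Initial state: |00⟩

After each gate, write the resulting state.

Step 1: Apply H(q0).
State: 1/√2|00⟩ + 1/√2|10⟩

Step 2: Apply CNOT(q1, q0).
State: 1/√2|00⟩ + 1/√2|10⟩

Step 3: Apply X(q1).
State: 1/√2|01⟩ + 1/√2|11⟩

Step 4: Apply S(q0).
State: 1/√2|01⟩ + (1/√2)i|11⟩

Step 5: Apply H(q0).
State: (1/2 + (1/2)i)|01⟩ + (1/2 - (1/2)i)|11⟩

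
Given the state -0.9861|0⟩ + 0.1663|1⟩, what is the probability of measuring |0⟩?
0.9724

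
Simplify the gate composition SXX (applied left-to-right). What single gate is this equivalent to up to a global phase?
S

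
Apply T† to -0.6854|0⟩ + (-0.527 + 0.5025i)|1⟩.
-0.6854|0⟩ + (-0.01732 + 0.728i)|1⟩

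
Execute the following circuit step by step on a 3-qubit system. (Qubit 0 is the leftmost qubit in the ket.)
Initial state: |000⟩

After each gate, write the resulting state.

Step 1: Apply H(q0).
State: 1/√2|000⟩ + 1/√2|100⟩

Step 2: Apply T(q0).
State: 1/√2|000⟩ + (1/2 + (1/2)i)|100⟩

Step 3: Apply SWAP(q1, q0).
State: 1/√2|000⟩ + (1/2 + (1/2)i)|010⟩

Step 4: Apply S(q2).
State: 1/√2|000⟩ + (1/2 + (1/2)i)|010⟩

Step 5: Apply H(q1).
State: (0.8536 + (1/√8)i)|000⟩ + (0.1464 - (1/√8)i)|010⟩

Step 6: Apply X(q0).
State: (0.8536 + (1/√8)i)|100⟩ + (0.1464 - (1/√8)i)|110⟩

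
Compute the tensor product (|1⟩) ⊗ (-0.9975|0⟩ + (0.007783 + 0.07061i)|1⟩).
-0.9975|10⟩ + (0.007783 + 0.07061i)|11⟩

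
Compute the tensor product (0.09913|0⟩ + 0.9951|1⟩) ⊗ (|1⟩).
0.09913|01⟩ + 0.9951|11⟩

amp(|b₁b₂…⟩) = product of the factor amplitudes for bits b₁, b₂, …; only kets whose every factor amplitude is nonzero survive.
|01⟩: (0.09913)(1) = 0.09913
|11⟩: (0.9951)(1) = 0.9951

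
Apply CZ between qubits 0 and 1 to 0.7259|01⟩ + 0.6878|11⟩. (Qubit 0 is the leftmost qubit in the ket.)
0.7259|01⟩ - 0.6878|11⟩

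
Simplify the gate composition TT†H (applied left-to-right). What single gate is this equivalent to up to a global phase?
H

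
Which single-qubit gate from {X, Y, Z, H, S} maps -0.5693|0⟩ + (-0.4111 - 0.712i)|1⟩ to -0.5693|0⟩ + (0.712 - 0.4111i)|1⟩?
S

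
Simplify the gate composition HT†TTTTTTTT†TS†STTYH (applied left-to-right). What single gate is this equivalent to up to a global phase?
Y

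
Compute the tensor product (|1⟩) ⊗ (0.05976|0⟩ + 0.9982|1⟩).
0.05976|10⟩ + 0.9982|11⟩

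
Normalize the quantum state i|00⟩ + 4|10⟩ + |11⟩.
0.2357i|00⟩ + 0.9428|10⟩ + 0.2357|11⟩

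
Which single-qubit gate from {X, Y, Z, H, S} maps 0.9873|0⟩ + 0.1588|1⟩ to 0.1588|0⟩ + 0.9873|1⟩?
X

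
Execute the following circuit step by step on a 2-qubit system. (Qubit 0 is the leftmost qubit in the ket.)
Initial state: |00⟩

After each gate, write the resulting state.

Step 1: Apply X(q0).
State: |10⟩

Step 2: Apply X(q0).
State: |00⟩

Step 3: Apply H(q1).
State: 1/√2|00⟩ + 1/√2|01⟩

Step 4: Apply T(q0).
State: 1/√2|00⟩ + 1/√2|01⟩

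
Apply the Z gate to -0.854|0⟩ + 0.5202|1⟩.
-0.854|0⟩ - 0.5202|1⟩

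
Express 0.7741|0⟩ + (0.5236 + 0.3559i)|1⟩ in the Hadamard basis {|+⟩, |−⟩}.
(0.9176 + 0.2517i)|+⟩ + (0.1771 - 0.2517i)|−⟩

With |ψ⟩ = α|0⟩ + β|1⟩, the Hadamard-basis coefficients are ⟨+|ψ⟩ = (α + β)/√2 and ⟨−|ψ⟩ = (α − β)/√2.
Here α = 0.7741, β = (0.5236 + 0.3559i): (α + β)/√2 = (0.9176 + 0.2517i), (α − β)/√2 = (0.1771 - 0.2517i).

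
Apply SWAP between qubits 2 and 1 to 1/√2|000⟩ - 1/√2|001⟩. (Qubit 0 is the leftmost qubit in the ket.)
1/√2|000⟩ - 1/√2|010⟩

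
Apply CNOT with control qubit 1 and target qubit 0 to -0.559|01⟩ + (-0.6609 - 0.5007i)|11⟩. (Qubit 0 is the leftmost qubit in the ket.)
(-0.6609 - 0.5007i)|01⟩ - 0.559|11⟩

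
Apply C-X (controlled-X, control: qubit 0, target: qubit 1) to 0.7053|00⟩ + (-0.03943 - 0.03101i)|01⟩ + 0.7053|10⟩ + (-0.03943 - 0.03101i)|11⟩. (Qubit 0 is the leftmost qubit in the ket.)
0.7053|00⟩ + (-0.03943 - 0.03101i)|01⟩ + (-0.03943 - 0.03101i)|10⟩ + 0.7053|11⟩

C-X leaves the control-|0⟩ kets |00⟩, |01⟩ unchanged and applies X to qubit 1 on the control-|1⟩ pair (|10⟩, |11⟩).
X = [[0, 1], [1, 0]].
With a = amp(|10⟩) = 0.7053 and b = amp(|11⟩) = (-0.03943 - 0.03101i):
new amp(|10⟩) = (1)·b = (-0.03943 - 0.03101i)
new amp(|11⟩) = (1)·a = 0.7053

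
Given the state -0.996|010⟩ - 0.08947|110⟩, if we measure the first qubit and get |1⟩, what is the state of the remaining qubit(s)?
-|10⟩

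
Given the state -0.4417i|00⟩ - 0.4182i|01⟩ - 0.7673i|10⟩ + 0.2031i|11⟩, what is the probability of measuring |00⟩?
0.1951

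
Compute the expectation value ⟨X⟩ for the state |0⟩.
0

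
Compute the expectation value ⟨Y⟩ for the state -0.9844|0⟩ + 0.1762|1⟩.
0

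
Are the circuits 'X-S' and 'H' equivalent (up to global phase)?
No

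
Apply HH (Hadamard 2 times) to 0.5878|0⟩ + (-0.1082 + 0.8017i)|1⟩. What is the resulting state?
0.5878|0⟩ + (-0.1082 + 0.8017i)|1⟩

H² = I, so an even number of Hadamards cancels: H^2 = I and the state is unchanged.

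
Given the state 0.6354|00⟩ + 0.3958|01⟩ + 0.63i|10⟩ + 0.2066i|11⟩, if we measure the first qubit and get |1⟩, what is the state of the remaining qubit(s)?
0.9502i|0⟩ + 0.3116i|1⟩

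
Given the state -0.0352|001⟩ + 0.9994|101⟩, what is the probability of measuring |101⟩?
0.9988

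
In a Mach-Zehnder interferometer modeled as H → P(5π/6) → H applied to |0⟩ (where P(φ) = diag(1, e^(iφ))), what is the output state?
(0.06699 + 0.25i)|0⟩ + (0.933 - 0.25i)|1⟩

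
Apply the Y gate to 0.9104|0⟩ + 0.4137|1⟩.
-0.4137i|0⟩ + 0.9104i|1⟩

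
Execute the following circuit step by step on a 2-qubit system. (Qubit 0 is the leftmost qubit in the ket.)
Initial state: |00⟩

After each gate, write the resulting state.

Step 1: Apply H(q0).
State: 1/√2|00⟩ + 1/√2|10⟩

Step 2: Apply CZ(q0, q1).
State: 1/√2|00⟩ + 1/√2|10⟩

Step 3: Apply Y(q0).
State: -(1/√2)i|00⟩ + (1/√2)i|10⟩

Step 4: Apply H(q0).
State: -i|10⟩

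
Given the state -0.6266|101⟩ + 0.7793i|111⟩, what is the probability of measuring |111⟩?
0.6073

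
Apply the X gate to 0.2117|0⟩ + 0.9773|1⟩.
0.9773|0⟩ + 0.2117|1⟩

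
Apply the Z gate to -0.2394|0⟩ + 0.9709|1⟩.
-0.2394|0⟩ - 0.9709|1⟩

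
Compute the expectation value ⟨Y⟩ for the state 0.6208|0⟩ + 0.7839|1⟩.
0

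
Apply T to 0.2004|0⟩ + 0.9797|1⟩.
0.2004|0⟩ + (0.6928 + 0.6928i)|1⟩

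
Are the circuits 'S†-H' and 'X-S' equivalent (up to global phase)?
No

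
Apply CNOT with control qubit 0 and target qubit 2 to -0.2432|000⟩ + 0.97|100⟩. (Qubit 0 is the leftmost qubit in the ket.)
-0.2432|000⟩ + 0.97|101⟩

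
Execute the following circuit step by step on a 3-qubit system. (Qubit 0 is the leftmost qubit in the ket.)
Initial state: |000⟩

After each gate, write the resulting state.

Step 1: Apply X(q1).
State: |010⟩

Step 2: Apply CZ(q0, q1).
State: |010⟩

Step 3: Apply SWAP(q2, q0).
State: |010⟩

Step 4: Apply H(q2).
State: 1/√2|010⟩ + 1/√2|011⟩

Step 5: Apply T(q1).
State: (1/2 + (1/2)i)|010⟩ + (1/2 + (1/2)i)|011⟩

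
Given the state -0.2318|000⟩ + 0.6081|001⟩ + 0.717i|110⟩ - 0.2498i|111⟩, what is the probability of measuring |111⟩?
0.0624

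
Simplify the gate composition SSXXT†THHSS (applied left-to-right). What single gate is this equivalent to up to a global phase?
I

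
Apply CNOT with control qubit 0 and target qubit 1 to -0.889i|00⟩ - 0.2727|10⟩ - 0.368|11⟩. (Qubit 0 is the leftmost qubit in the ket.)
-0.889i|00⟩ - 0.368|10⟩ - 0.2727|11⟩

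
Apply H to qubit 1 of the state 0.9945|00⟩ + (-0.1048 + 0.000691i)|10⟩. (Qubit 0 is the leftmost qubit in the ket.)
0.7032|00⟩ + 0.7032|01⟩ + (-0.0741 + 0.0004886i)|10⟩ + (-0.0741 + 0.0004886i)|11⟩

H on qubit 1 mixes each pair of kets that differ only in qubit 1: amplitudes (a, b) of (|…0…⟩, |…1…⟩) become ((a + b)/√2, (a − b)/√2). Kets absent from the input have amplitude 0.
(|00⟩, |01⟩): (a, b) = (0.9945, 0) → (0.7032, 0.7032)
(|10⟩, |11⟩): (a, b) = ((-0.1048 + 0.000691i), 0) → ((-0.0741 + 0.0004886i), (-0.0741 + 0.0004886i))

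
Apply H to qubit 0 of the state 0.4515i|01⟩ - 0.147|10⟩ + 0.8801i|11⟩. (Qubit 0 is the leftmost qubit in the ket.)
-0.1039|00⟩ + 0.9416i|01⟩ + 0.1039|10⟩ - 0.3031i|11⟩

H on qubit 0 mixes each pair of kets that differ only in qubit 0: amplitudes (a, b) of (|…0…⟩, |…1…⟩) become ((a + b)/√2, (a − b)/√2). Kets absent from the input have amplitude 0.
(|00⟩, |10⟩): (a, b) = (0, -0.147) → (-0.1039, 0.1039)
(|01⟩, |11⟩): (a, b) = (0.4515i, 0.8801i) → (0.9416i, -0.3031i)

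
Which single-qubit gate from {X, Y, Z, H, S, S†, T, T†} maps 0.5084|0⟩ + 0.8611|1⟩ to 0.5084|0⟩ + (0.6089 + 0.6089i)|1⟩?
T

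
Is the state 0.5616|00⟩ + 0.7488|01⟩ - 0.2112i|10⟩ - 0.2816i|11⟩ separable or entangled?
Separable

Writing the state as a|00⟩ + b|01⟩ + c|10⟩ + d|11⟩, it is a product state iff ad − bc = 0.
Here (a, b, c, d) = (0.5616, 0.7488, -0.2112i, -0.2816i): ad − bc = (0.5616)(-0.2816i) − (0.7488)(-0.2112i) = 0, so the state is separable.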